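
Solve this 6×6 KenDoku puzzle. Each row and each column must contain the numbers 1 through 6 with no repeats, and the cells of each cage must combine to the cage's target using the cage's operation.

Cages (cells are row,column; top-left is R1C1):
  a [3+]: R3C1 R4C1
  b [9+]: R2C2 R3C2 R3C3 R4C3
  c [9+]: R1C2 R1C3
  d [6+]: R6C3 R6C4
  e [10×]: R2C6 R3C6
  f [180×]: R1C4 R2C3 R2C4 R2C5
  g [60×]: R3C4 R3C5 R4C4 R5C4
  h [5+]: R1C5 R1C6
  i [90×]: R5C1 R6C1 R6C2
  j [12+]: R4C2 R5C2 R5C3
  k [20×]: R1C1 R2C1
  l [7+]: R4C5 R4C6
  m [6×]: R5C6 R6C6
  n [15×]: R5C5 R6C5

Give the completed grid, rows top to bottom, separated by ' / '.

Cage i has product 90, leaving R6C2 = 5.
5 is placed in row 6; hence R6C5 = 3.
Cage i has product 90, which forces R5C1 = 3.
3 is placed in column 5, which forces R5C5 = 5.
Row 6 already has 3; hence R6C1 = 6.
6 is placed in row 6, so R6C6 = 1.
Column 6 already has 1, so R5C6 = 6.
Cage j has sum 12, leaving R4C2 = 6.
The two cells of cage l must have sum 7, leaving R4C5 = 4.
Column 6 already has 6, so R4C6 = 3.
Cage h needs two cells with sum 5; hence R1C5 = 1.
Column 6 already has 3; hence R1C6 = 4.
Row 1 now contains 4, leaving R1C1 = 5.
Row 1 now contains 4, which forces R1C2 = 3.
The two cells of cage c must have sum 9, which forces R1C3 = 6.
Row 1 now contains 6, which forces R1C4 = 2.
Cage k needs two cells with product 20; hence R2C1 = 4.
Column 4 now contains 2, which forces R5C4 = 1.
Column 4 now contains 2, so R6C4 = 4.
The 4 cells of cage f must have product 180; hence R2C5 = 6.
The 4 cells of cage g must have product 60, which forces R3C4 = 6.
Cage g needs product 60, so R3C5 = 2.
Row 3 already has 2, leaving R3C6 = 5.
Column 4 already has 1, leaving R4C4 = 5.
4 is placed in row 6; hence R6C3 = 2.
The 4 cells of cage b must have sum 9, leaving R2C2 = 1.
Cage f has product 180, which forces R2C3 = 5.
Column 4 already has 5, which forces R2C4 = 3.
Column 6 now contains 5, which forces R2C6 = 2.
Row 3 already has 2, leaving R3C1 = 1.
The 4 cells of cage b must have sum 9, which forces R3C2 = 4.
The 4 cells of cage b must have sum 9, so R3C3 = 3.
Cage a needs two cells with sum 3, which forces R4C1 = 2.
Column 3 already has 2, so R4C3 = 1.
The 3 cells of cage j must have sum 12, which forces R5C2 = 2.
Column 3 already has 2; hence R5C3 = 4.

5 3 6 2 1 4 / 4 1 5 3 6 2 / 1 4 3 6 2 5 / 2 6 1 5 4 3 / 3 2 4 1 5 6 / 6 5 2 4 3 1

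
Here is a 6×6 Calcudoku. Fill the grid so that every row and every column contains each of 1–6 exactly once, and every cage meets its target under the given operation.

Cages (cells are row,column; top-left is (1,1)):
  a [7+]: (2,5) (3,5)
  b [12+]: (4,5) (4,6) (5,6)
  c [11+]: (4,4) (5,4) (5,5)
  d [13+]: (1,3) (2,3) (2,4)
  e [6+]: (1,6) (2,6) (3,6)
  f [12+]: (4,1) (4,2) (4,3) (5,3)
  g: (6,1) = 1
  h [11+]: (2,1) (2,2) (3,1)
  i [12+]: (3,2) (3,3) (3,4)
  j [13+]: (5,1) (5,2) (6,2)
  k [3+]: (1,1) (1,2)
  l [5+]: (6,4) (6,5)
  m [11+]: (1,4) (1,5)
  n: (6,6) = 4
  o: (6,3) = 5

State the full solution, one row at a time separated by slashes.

G is a freebie, leaving (6,1) = 1.
Cage o is given, leaving (6,3) = 5.
Cage n is a single given cell, which forces (6,6) = 4.
1 is placed in column 1, leaving (1,1) = 2.
Cage k's pair has sum 3; hence (1,2) = 1.
Row 1 now contains 1, which forces (1,6) = 3.
In row 1, 4 can only go at (1,3), so (1,3) = 4.
Row 6 needs a 6, and only (6,2) is open for it.
The 3 cells of cage h must have sum 11, which forces (2,2) = 2.
Row 2 already has 2, so (2,6) = 1.
Column 6 already has 1, leaving (3,6) = 2.
Cage a needs two cells with sum 7, so (2,5) = 4.
Cage a needs two cells with sum 7; hence (3,5) = 3.
Cage b needs sum 12, which forces (4,5) = 1.
3 is placed in column 5, which forces (6,5) = 2.
Row 2 now contains 4; hence (2,1) = 5.
Cage h has sum 11, which forces (3,1) = 4.
Cage i has sum 12, so (3,2) = 5.
1 is placed in row 4; hence (4,3) = 2.
Column 1 now contains 4, leaving (5,1) = 3.
Row 5 now contains 3, which forces (5,2) = 4.
Row 5 now contains 3, leaving (5,3) = 1.
1 is placed in row 5, so (5,4) = 2.
Row 6 now contains 2, which forces (6,4) = 3.
Cage d has sum 13, leaving (2,3) = 3.
Column 4 now contains 3, leaving (2,4) = 6.
Column 3 already has 1; hence (3,3) = 6.
Cage i has sum 12, which forces (3,4) = 1.
Column 1 already has 3, so (4,1) = 6.
4 is placed in column 2, which forces (4,2) = 3.
Cage c has sum 11; hence (4,4) = 4.
Row 4 now contains 6; hence (4,6) = 5.
Cage c needs sum 11, which forces (5,5) = 5.
Column 6 already has 5, leaving (5,6) = 6.
6 is placed in column 4, leaving (1,4) = 5.
Column 5 already has 5, so (1,5) = 6.

2 1 4 5 6 3 / 5 2 3 6 4 1 / 4 5 6 1 3 2 / 6 3 2 4 1 5 / 3 4 1 2 5 6 / 1 6 5 3 2 4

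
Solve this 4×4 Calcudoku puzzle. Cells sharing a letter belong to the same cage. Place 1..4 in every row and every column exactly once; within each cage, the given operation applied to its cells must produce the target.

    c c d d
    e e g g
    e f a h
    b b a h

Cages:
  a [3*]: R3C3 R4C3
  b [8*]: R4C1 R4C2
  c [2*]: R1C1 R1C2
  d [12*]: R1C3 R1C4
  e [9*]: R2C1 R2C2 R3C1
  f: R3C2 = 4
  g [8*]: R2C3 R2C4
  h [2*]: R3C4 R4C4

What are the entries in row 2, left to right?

Cage e needs product 9, so R2C1 = 1.
The 3 cells of cage e must have product 9; hence R2C2 = 3.
The 3 cells of cage e must have product 9; hence R3C1 = 3.
Cage f is a single given cell, so R3C2 = 4.
Row 3 already has 3, leaving R3C3 = 1.
1 is placed in row 3, so R3C4 = 2.
Column 2 now contains 4, which forces R4C2 = 2.
Column 3 already has 1, so R4C3 = 3.
Column 4 now contains 2; hence R4C4 = 1.
Column 1 now contains 1; hence R1C1 = 2.
Column 2 now contains 2; hence R1C2 = 1.
3 is placed in column 3, which forces R1C3 = 4.
Cage d needs two cells with product 12; hence R1C4 = 3.
Cage g needs two cells with product 8, leaving R2C3 = 2.
Column 4 now contains 2, leaving R2C4 = 4.
Row 4 now contains 2; hence R4C1 = 4.
Filled in: 2 1 4 3 / 1 3 2 4 / 3 4 1 2 / 4 2 3 1.

1 3 2 4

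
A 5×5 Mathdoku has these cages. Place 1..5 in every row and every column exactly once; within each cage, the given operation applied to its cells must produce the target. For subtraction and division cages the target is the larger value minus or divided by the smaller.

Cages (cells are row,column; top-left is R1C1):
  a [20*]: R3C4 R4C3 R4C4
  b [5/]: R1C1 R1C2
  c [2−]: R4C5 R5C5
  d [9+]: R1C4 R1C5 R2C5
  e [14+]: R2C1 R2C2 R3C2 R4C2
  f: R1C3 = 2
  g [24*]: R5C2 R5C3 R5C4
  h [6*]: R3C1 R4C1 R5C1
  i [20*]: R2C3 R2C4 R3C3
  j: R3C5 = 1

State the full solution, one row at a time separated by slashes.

5 1 2 3 4 / 4 3 5 1 2 / 3 2 4 5 1 / 2 5 1 4 3 / 1 4 3 2 5

Cage f is a single given cell; hence R1C3 = 2.
Cage j is a single given cell, which forces R3C5 = 1.
The only place for 1 in row 5 is R5C1.
Column 1 now contains 1, so R1C1 = 5.
Cage b's pair has quotient 5, which forces R1C2 = 1.
Cage d has sum 9; hence R2C5 = 2.
The only place for 5 in row 5 is R5C5.
5 is placed in column 5; hence R4C5 = 3.
Cage d needs sum 9, leaving R1C4 = 3.
Column 5 already has 3, so R1C5 = 4.
Cage h needs product 6, so R3C1 = 3.
Row 4 now contains 3, which forces R4C1 = 2.
Column 1 now contains 3, so R2C1 = 4.
Cage e has sum 14, which forces R2C2 = 3.
The 4 cells of cage e must have sum 14, so R3C2 = 2.
Cage e has sum 14, so R4C2 = 5.
Column 2 now contains 2, so R5C2 = 4.
Row 5 already has 4, which forces R5C3 = 3.
Row 5 already has 4, which forces R5C4 = 2.
Cage i needs product 20, which forces R3C3 = 4.
Cage a needs product 20; hence R3C4 = 5.
Column 3 already has 4; hence R4C3 = 1.
Row 4 now contains 1, so R4C4 = 4.
1 is placed in column 3, leaving R2C3 = 5.
Column 4 now contains 5; hence R2C4 = 1.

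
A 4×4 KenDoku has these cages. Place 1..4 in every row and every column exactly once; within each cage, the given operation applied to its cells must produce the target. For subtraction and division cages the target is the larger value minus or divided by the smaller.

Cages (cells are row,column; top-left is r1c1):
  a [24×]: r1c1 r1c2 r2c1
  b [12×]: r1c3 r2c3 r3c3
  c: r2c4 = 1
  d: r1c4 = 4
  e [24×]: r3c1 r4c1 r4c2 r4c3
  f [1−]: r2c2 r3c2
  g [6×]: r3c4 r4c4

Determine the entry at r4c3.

2

D is a freebie; hence r1c4 = 4.
Cage c is a single given cell, so r2c4 = 1.
Cage a has product 24, leaving r2c1 = 4.
Row 2 now contains 4, so r2c3 = 3.
Column 3 already has 3, so r1c3 = 1.
Row 2 already has 3, which forces r2c2 = 2.
Cage b has product 12, leaving r3c3 = 4.
Column 3 already has 4, leaving r4c3 = 2.
Row 4 already has 2, which forces r4c4 = 3.
Cage a needs product 24, which forces r1c1 = 2.
2 is placed in column 2, which forces r1c2 = 3.
The 4 cells of cage e must have product 24, which forces r3c1 = 3.
Column 2 now contains 3, so r3c2 = 1.
Column 4 already has 3; hence r3c4 = 2.
Row 4 already has 3, so r4c1 = 1.
Cage e needs product 24; hence r4c2 = 4.
The full grid is 2 3 1 4 / 4 2 3 1 / 3 1 4 2 / 1 4 2 3.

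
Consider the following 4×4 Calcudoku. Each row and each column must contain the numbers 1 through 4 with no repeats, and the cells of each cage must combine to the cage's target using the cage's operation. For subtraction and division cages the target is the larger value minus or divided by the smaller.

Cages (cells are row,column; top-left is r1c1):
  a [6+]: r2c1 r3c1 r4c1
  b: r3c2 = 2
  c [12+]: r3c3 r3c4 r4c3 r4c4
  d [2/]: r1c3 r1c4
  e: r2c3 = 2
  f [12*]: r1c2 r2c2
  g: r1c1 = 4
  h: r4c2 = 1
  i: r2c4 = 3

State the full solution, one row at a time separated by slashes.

4 3 1 2 / 1 4 2 3 / 3 2 4 1 / 2 1 3 4

Cage g is given, leaving r1c1 = 4.
Row 1 now contains 4, so r1c2 = 3.
3 is placed in column 2, leaving r2c2 = 4.
Cage e is a single given cell; hence r2c3 = 2.
Cage i is a single given cell; hence r2c4 = 3.
B is a freebie, which forces r3c2 = 2.
H is a freebie, so r4c2 = 1.
Column 3 already has 2, which forces r1c3 = 1.
Cage d's pair has quotient 2, leaving r1c4 = 2.
Row 2 already has 3, leaving r2c1 = 1.
Cage a needs sum 6, which forces r3c1 = 3.
Cage c has sum 12; hence r3c3 = 4.
The 4 cells of cage c must have sum 12; hence r3c4 = 1.
Cage a needs sum 6, which forces r4c1 = 2.
The 4 cells of cage c must have sum 12, which forces r4c3 = 3.
Cage c needs sum 12, so r4c4 = 4.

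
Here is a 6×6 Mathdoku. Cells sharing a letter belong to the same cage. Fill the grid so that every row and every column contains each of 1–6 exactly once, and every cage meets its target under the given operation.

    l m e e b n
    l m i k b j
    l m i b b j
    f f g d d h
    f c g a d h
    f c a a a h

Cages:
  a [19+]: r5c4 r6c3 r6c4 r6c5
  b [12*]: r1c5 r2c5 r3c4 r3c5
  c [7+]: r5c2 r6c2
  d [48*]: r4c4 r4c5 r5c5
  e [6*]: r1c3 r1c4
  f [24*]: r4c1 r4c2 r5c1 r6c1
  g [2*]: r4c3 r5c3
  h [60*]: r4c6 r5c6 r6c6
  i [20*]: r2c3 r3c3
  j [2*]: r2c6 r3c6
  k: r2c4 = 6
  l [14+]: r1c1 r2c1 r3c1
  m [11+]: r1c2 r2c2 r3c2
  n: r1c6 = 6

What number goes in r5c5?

2

Cage n is given, so r1c6 = 6.
K is a freebie; hence r2c4 = 6.
Cage l needs sum 14, which forces r3c1 = 6.
The only place for 1 in row 1 is r1c5.
Row 1 needs a 4, and only r1c2 is open for it.
In row 1, 5 can only go at r1c1, so r1c1 = 5.
Column 1 now contains 5; hence r2c1 = 3.
Cage b has product 12; hence r3c5 = 3.
The 4 cells of cage f must have product 24, which forces r4c2 = 3.
In row 2, 1 can only go at r2c6, so r2c6 = 1.
1 is placed in column 6, which forces r3c6 = 2.
Cage m has sum 11, leaving r2c2 = 2.
Cage b has product 12, leaving r2c5 = 4.
Row 3 now contains 2, so r3c2 = 5.
Row 3 already has 5; hence r3c3 = 4.
Row 3 now contains 2, so r3c4 = 1.
Row 2 already has 4, leaving r2c3 = 5.
Cage d has product 48; hence r4c4 = 4.
Row 4 now contains 4, which forces r4c6 = 5.
The 4 cells of cage a must have sum 19, which forces r5c4 = 5.
Column 3 now contains 5, which forces r6c3 = 6.
The 4 cells of cage a must have sum 19, leaving r6c4 = 3.
6 is placed in row 6, so r6c5 = 5.
Row 6 already has 3, leaving r6c6 = 4.
Cage e's pair has product 6, so r1c3 = 3.
3 is placed in column 4, leaving r1c4 = 2.
Cage f has product 24, which forces r5c1 = 4.
Cage c's pair has sum 7, which forces r5c2 = 6.
6 is placed in row 5, which forces r5c5 = 2.
4 is placed in column 6, so r5c6 = 3.
6 is placed in row 6, so r6c2 = 1.
The 4 cells of cage f must have product 24; hence r4c1 = 1.
Cage g needs two cells with product 2, which forces r4c3 = 2.
Column 5 already has 2; hence r4c5 = 6.
2 is placed in row 5, so r5c3 = 1.
Row 6 already has 1, leaving r6c1 = 2.
Completed grid: 5 4 3 2 1 6 / 3 2 5 6 4 1 / 6 5 4 1 3 2 / 1 3 2 4 6 5 / 4 6 1 5 2 3 / 2 1 6 3 5 4.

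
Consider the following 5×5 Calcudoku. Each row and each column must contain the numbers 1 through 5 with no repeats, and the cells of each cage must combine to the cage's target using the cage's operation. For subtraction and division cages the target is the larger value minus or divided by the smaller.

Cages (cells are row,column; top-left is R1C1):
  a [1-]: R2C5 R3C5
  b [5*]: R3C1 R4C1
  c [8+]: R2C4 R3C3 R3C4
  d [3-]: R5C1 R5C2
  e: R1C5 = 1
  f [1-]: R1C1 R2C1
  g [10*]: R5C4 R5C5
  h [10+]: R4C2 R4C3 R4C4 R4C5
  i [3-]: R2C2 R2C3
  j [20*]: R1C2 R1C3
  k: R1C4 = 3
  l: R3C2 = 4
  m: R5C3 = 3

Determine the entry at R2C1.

3

K is a freebie, so R1C4 = 3.
Cage e is given, which forces R1C5 = 1.
Cage l is a single given cell; hence R3C2 = 4.
Cage m is given, so R5C3 = 3.
4 is placed in column 2, which forces R1C2 = 5.
The two cells of cage j must have product 20, which forces R1C3 = 4.
Row 1 now contains 4, so R1C1 = 2.
Cage i needs two cells with difference 3; hence R2C2 = 2.
The two cells of cage i must have difference 3; hence R2C3 = 5.
Row 2 already has 5; hence R2C4 = 1.
Column 2 already has 2, leaving R5C2 = 1.
1 is placed in row 2, leaving R2C1 = 3.
Row 2 now contains 3, leaving R2C5 = 4.
Cage c needs sum 8, leaving R3C3 = 2.
The 3 cells of cage c must have sum 8; hence R3C4 = 5.
Row 3 already has 5, which forces R3C5 = 3.
Column 2 already has 1; hence R4C2 = 3.
Cage h needs sum 10, leaving R4C3 = 1.
4 is placed in column 5; hence R4C5 = 2.
The two cells of cage d must have difference 3, which forces R5C1 = 4.
Column 4 now contains 5, which forces R5C4 = 2.
Column 5 now contains 2; hence R5C5 = 5.
Row 3 already has 5, so R3C1 = 1.
Row 4 already has 1, so R4C1 = 5.
Row 4 now contains 2, which forces R4C4 = 4.
The full grid is 2 5 4 3 1 / 3 2 5 1 4 / 1 4 2 5 3 / 5 3 1 4 2 / 4 1 3 2 5.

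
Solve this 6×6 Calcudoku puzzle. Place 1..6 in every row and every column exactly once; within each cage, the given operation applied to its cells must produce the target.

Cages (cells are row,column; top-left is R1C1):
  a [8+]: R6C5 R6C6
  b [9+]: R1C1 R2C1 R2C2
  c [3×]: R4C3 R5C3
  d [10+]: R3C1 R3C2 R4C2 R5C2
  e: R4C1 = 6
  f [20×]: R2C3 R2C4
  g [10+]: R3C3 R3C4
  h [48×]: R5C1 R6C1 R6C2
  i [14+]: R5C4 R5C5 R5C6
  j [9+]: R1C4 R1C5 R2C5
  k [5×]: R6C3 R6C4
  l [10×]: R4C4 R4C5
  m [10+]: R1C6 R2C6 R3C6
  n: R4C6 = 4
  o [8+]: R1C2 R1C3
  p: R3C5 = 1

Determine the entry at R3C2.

Cage p is a single given cell, so R3C5 = 1.
Cage e is given, so R4C1 = 6.
Cage n is given, leaving R4C6 = 4.
In column 3, 2 can only go at R1C3, so R1C3 = 2.
Cage o needs two cells with sum 8, so R1C2 = 6.
Column 2 now contains 6, leaving R6C2 = 4.
The 3 cells of cage h must have product 48, so R5C1 = 4.
The 3 cells of cage h must have product 48; hence R6C1 = 3.
Cage b needs sum 9; hence R2C2 = 3.
4 is placed in column 1, which forces R3C1 = 2.
Cage d has sum 10, so R3C2 = 5.
The only place for 6 in row 2 is R2C6.
Cage m has sum 10, so R1C6 = 1.
6 is placed in column 6, which forces R3C6 = 3.
Column 6 already has 3; hence R5C6 = 5.
Cage a needs two cells with sum 8, which forces R6C5 = 6.
6 is placed in column 6; hence R6C6 = 2.
Row 1 now contains 1; hence R1C1 = 5.
The 3 cells of cage b must have sum 9, which forces R2C1 = 1.
Cage j needs sum 9, so R2C5 = 2.
2 is placed in column 5, leaving R4C5 = 5.
Cage i has sum 14; hence R5C4 = 6.
Column 5 now contains 6, which forces R5C5 = 3.
The 3 cells of cage j must have sum 9, so R1C4 = 3.
Column 5 now contains 3, which forces R1C5 = 4.
The two cells of cage g must have sum 10; hence R3C3 = 6.
Column 4 already has 6, so R3C4 = 4.
Cage c needs two cells with product 3, which forces R4C3 = 3.
Row 4 already has 5; hence R4C4 = 2.
Row 5 already has 3; hence R5C3 = 1.
1 is placed in column 3, leaving R6C3 = 5.
Row 6 already has 5, which forces R6C4 = 1.
Column 3 now contains 5, so R2C3 = 4.
Column 4 already has 4, which forces R2C4 = 5.
Row 4 already has 2; hence R4C2 = 1.
Row 5 already has 1; hence R5C2 = 2.
Filled in: 5 6 2 3 4 1 / 1 3 4 5 2 6 / 2 5 6 4 1 3 / 6 1 3 2 5 4 / 4 2 1 6 3 5 / 3 4 5 1 6 2.

5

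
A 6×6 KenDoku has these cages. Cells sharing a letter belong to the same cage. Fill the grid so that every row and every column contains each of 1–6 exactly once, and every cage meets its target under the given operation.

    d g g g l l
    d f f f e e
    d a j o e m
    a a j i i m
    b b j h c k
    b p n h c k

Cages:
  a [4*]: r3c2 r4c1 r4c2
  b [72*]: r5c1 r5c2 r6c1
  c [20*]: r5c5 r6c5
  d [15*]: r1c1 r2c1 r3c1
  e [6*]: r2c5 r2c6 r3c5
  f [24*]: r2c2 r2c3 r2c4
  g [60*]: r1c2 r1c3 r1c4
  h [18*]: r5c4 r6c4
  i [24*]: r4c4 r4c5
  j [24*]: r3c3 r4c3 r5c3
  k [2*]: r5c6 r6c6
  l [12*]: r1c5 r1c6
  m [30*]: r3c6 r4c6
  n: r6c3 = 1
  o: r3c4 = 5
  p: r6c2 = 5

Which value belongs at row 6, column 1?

Cage o is a single given cell, which forces r3c4 = 5.
Row 3 already has 5, so r3c6 = 6.
6 is placed in column 6, which forces r4c6 = 5.
P is a freebie, so r6c2 = 5.
N is a freebie, so r6c3 = 1.
Row 6 now contains 5; hence r6c5 = 4.
Row 6 already has 1, leaving r6c6 = 2.
Cage g needs product 60; hence r1c3 = 5.
The two cells of cage l must have product 12, leaving r1c5 = 3.
Cage l's pair has product 12, leaving r1c6 = 4.
Cage i needs two cells with product 24, which forces r4c4 = 4.
Column 5 already has 4, leaving r4c5 = 6.
Column 5 already has 4, which forces r5c5 = 5.
2 is placed in column 6, so r5c6 = 1.
3 is placed in row 1, which forces r1c1 = 1.
Cage d has product 15, leaving r2c1 = 5.
1 is placed in column 6; hence r2c6 = 3.
The 3 cells of cage d must have product 15, so r3c1 = 3.
The 3 cells of cage a must have product 4, which forces r3c2 = 2.
2 is placed in row 3, leaving r3c3 = 4.
2 is placed in row 3, so r3c5 = 1.
Cage a needs product 4, which forces r4c1 = 2.
Row 4 already has 4, which forces r4c2 = 1.
Row 4 already has 2, leaving r4c3 = 3.
3 is placed in column 3, so r5c3 = 2.
Column 1 now contains 3, so r6c1 = 6.
6 is placed in row 6, so r6c4 = 3.
Column 2 now contains 2, which forces r1c2 = 6.
Cage g has product 60, so r1c4 = 2.
The 3 cells of cage f must have product 24, which forces r2c2 = 4.
2 is placed in column 3; hence r2c3 = 6.
Cage f has product 24; hence r2c4 = 1.
Column 5 now contains 1, which forces r2c5 = 2.
Column 1 now contains 6, which forces r5c1 = 4.
Cage b has product 72; hence r5c2 = 3.
3 is placed in column 4, which forces r5c4 = 6.
Filled in: 1 6 5 2 3 4 / 5 4 6 1 2 3 / 3 2 4 5 1 6 / 2 1 3 4 6 5 / 4 3 2 6 5 1 / 6 5 1 3 4 2.

6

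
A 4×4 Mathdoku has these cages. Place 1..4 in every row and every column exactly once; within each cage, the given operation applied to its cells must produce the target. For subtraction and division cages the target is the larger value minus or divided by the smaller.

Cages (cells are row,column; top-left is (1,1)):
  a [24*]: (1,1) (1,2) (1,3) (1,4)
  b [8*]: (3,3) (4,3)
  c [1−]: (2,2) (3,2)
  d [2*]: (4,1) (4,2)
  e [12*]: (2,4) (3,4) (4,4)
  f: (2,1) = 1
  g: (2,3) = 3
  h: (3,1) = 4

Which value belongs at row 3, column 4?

1

Cage f is given, which forces (2,1) = 1.
G is a freebie, so (2,3) = 3.
3 is placed in row 2, so (2,4) = 4.
Cage h is given, so (3,1) = 4.
Row 3 already has 4, so (3,3) = 2.
Column 1 already has 1, which forces (4,1) = 2.
Row 4 already has 2, which forces (4,2) = 1.
Column 3 already has 2; hence (4,3) = 4.
Row 4 already has 1, leaving (4,4) = 3.
2 is placed in column 1, so (1,1) = 3.
Cage a has product 24, which forces (1,2) = 4.
Column 3 already has 4, leaving (1,3) = 1.
Cage a has product 24, so (1,4) = 2.
Row 2 now contains 4; hence (2,2) = 2.
Column 2 already has 1, which forces (3,2) = 3.
Column 4 now contains 3; hence (3,4) = 1.
The full grid is 3 4 1 2 / 1 2 3 4 / 4 3 2 1 / 2 1 4 3.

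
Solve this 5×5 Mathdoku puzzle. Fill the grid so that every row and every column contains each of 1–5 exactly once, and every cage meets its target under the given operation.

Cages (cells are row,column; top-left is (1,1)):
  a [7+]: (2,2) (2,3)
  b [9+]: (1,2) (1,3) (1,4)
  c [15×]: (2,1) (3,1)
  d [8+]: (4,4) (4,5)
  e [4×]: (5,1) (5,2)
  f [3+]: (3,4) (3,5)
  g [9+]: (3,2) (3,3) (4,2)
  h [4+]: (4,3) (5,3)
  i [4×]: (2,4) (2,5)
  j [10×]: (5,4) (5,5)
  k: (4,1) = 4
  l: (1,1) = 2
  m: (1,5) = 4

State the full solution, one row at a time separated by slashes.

L is a freebie, which forces (1,1) = 2.
Cage m is given; hence (1,5) = 4.
Column 5 already has 4, so (2,5) = 1.
1 is placed in column 5; hence (3,5) = 2.
Cage k is a single given cell, so (4,1) = 4.
Column 1 now contains 4; hence (5,1) = 1.
Row 5 now contains 1, so (5,2) = 4.
Row 5 now contains 1, so (5,3) = 3.
Column 5 already has 2; hence (5,5) = 5.
Row 2 already has 1, leaving (2,4) = 4.
Row 3 already has 2, which forces (3,4) = 1.
3 is placed in column 3; hence (4,3) = 1.
Cage d needs two cells with sum 8, leaving (4,4) = 5.
5 is placed in column 5, so (4,5) = 3.
Row 5 already has 5, leaving (5,4) = 2.
Cage b has sum 9, so (1,2) = 1.
Column 3 already has 1, leaving (1,3) = 5.
Column 4 now contains 5, leaving (1,4) = 3.
5 is placed in column 3, so (2,3) = 2.
Cage g needs sum 9, which forces (3,2) = 3.
Cage g needs sum 9, which forces (3,3) = 4.
Row 4 now contains 3, leaving (4,2) = 2.
The two cells of cage c must have product 15, so (2,1) = 3.
2 is placed in row 2; hence (2,2) = 5.
3 is placed in row 3, so (3,1) = 5.

2 1 5 3 4 / 3 5 2 4 1 / 5 3 4 1 2 / 4 2 1 5 3 / 1 4 3 2 5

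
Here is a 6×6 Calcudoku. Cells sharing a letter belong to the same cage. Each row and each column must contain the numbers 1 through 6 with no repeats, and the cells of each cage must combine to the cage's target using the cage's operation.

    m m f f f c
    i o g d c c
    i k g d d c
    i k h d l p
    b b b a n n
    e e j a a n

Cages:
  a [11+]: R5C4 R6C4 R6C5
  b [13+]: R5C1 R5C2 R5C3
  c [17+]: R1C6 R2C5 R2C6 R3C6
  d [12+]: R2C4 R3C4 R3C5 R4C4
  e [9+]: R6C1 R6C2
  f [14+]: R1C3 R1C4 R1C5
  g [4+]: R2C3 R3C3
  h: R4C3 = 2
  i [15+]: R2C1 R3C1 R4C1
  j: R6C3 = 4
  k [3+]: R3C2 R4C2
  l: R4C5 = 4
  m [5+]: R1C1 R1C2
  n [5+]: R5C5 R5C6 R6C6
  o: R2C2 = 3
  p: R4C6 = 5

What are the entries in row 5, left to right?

Cage o is a single given cell, which forces R2C2 = 3.
Row 2 now contains 3; hence R2C3 = 1.
1 is placed in column 3; hence R3C3 = 3.
H is a freebie, which forces R4C3 = 2.
L is a freebie; hence R4C5 = 4.
Cage p is a single given cell, which forces R4C6 = 5.
Cage j is given; hence R6C3 = 4.
Cage k's pair has sum 3; hence R3C2 = 2.
Row 4 already has 5, leaving R4C1 = 6.
Row 4 now contains 2; hence R4C2 = 1.
Row 4 now contains 1, so R4C4 = 3.
The two cells of cage e must have sum 9, which forces R6C1 = 3.
Cage e needs two cells with sum 9, which forces R6C2 = 6.
The two cells of cage m must have sum 5, so R1C1 = 1.
Column 2 already has 1; hence R1C2 = 4.
The 3 cells of cage f must have sum 14; hence R1C5 = 3.
Cage d needs sum 12, so R2C4 = 2.
The 3 cells of cage b must have sum 13, so R5C1 = 2.
The 3 cells of cage b must have sum 13, leaving R5C2 = 5.
Cage b needs sum 13, which forces R5C3 = 6.
Row 5 now contains 5; hence R5C4 = 4.
2 is placed in row 5, leaving R5C5 = 1.
1 is placed in row 5, leaving R5C6 = 3.
Column 3 now contains 6, leaving R1C3 = 5.
Cage f has sum 14, leaving R1C4 = 6.
Row 1 now contains 6, leaving R1C6 = 2.
The 4 cells of cage d must have sum 12, so R3C4 = 1.
1 is placed in column 5, leaving R3C5 = 6.
Row 3 already has 6; hence R3C6 = 4.
Cage a has sum 11, leaving R6C4 = 5.
Cage a has sum 11; hence R6C5 = 2.
The 3 cells of cage n must have sum 5, so R6C6 = 1.
Cage i needs sum 15, so R2C1 = 4.
6 is placed in column 5; hence R2C5 = 5.
Column 6 already has 4, leaving R2C6 = 6.
Row 3 now contains 4; hence R3C1 = 5.
Completed grid: 1 4 5 6 3 2 / 4 3 1 2 5 6 / 5 2 3 1 6 4 / 6 1 2 3 4 5 / 2 5 6 4 1 3 / 3 6 4 5 2 1.

2 5 6 4 1 3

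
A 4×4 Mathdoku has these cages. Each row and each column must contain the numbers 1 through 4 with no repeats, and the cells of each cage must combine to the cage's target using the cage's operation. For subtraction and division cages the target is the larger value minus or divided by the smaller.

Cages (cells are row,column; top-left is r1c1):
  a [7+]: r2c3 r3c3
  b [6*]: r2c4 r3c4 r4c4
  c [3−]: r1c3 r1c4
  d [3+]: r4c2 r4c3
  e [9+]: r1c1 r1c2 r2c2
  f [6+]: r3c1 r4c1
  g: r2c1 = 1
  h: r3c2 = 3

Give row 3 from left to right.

2 3 4 1

Cage g is given; hence r2c1 = 1.
Cage h is a single given cell, leaving r3c2 = 3.
3 is placed in row 3, which forces r3c3 = 4.
Column 3 now contains 4, leaving r1c3 = 1.
The two cells of cage c must have difference 3, so r1c4 = 4.
Column 3 now contains 4, which forces r2c3 = 3.
Row 2 already has 3, which forces r2c4 = 2.
4 is placed in row 3, which forces r3c1 = 2.
2 is placed in column 4, leaving r3c4 = 1.
The two cells of cage f must have sum 6, which forces r4c1 = 4.
Column 3 already has 1, which forces r4c3 = 2.
Column 4 already has 1, which forces r4c4 = 3.
Row 1 already has 4, leaving r1c1 = 3.
Row 1 already has 4, so r1c2 = 2.
Row 2 already has 2, which forces r2c2 = 4.
Row 4 now contains 2, so r4c2 = 1.
The full grid is 3 2 1 4 / 1 4 3 2 / 2 3 4 1 / 4 1 2 3.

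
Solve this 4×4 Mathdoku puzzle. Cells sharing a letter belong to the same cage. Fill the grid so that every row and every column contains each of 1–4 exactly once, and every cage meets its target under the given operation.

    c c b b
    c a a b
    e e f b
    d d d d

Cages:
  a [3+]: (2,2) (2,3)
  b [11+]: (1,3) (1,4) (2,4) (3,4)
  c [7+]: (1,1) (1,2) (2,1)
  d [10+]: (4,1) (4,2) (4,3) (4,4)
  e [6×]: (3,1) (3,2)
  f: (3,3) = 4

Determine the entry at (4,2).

4

Cage f is a single given cell, so (3,3) = 4.
Row 3 needs a 1, and only (3,4) is open for it.
Cage b has sum 11, which forces (1,3) = 3.
Cage b has sum 11; hence (1,4) = 4.
Cage b has sum 11; hence (2,4) = 3.
Column 4 now contains 3, which forces (4,4) = 2.
Cage c has sum 7, leaving (2,1) = 4.
4 is placed in column 1, which forces (4,1) = 3.
Row 4 already has 3; hence (4,2) = 4.
2 is placed in row 4, which forces (4,3) = 1.
Cage a's pair has sum 3, leaving (2,2) = 1.
Column 3 now contains 1, leaving (2,3) = 2.
Column 1 already has 3, leaving (3,1) = 2.
Cage e's pair has product 6; hence (3,2) = 3.
Column 1 already has 2; hence (1,1) = 1.
Column 2 already has 1, so (1,2) = 2.
The full grid is 1 2 3 4 / 4 1 2 3 / 2 3 4 1 / 3 4 1 2.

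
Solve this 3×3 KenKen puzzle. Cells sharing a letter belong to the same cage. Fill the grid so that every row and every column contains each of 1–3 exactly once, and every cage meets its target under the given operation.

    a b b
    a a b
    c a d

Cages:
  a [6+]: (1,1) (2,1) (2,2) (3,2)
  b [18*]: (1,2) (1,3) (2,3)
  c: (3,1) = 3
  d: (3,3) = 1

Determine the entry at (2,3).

3

The 3 cells of cage b must have product 18, so (1,2) = 3.
Cage b needs product 18, leaving (1,3) = 2.
Cage b needs product 18; hence (2,3) = 3.
Cage c is given, so (3,1) = 3.
Cage d is a single given cell, which forces (3,3) = 1.
2 is placed in row 1, which forces (1,1) = 1.
The 4 cells of cage a must have sum 6, leaving (2,1) = 2.
The 4 cells of cage a must have sum 6; hence (2,2) = 1.
Row 3 now contains 1, leaving (3,2) = 2.
The full grid is 1 3 2 / 2 1 3 / 3 2 1.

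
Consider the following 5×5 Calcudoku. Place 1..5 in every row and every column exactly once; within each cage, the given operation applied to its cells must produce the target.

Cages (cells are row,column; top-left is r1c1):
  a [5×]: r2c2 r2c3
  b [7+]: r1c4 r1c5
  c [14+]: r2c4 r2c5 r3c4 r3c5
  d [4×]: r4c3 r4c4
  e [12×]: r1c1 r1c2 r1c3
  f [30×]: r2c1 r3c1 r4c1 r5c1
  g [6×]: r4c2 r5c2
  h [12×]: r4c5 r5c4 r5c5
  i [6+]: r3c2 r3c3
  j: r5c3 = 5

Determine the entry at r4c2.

Cage j is a single given cell; hence r5c3 = 5.
The two cells of cage a must have product 5, which forces r2c2 = 5.
5 is placed in column 3, leaving r2c3 = 1.
1 is placed in column 3; hence r4c3 = 4.
Row 4 now contains 4; hence r4c4 = 1.
Column 3 now contains 4; hence r1c3 = 3.
The two cells of cage i must have sum 6, which forces r3c2 = 4.
Column 3 now contains 4, leaving r3c3 = 2.
Cage e has product 12, so r1c1 = 4.
4 is placed in column 2; hence r1c2 = 1.
In row 2, 3 can only go at r2c1, so r2c1 = 3.
Row 3 needs a 1, and only r3c1 is open for it.
The 4 cells of cage f must have product 30, so r4c1 = 5.
Column 1 now contains 1, which forces r5c1 = 2.
2 is placed in row 5, leaving r5c2 = 3.
2 is placed in row 5, leaving r5c4 = 4.
3 is placed in row 5, so r5c5 = 1.
Column 4 now contains 4, so r2c4 = 2.
Cage c has sum 14; hence r2c5 = 4.
3 is placed in column 2; hence r4c2 = 2.
Cage h has product 12, so r4c5 = 3.
Column 4 already has 2, so r1c4 = 5.
The two cells of cage b must have sum 7, leaving r1c5 = 2.
The 4 cells of cage c must have sum 14; hence r3c4 = 3.
Column 5 already has 3, leaving r3c5 = 5.
Completed grid: 4 1 3 5 2 / 3 5 1 2 4 / 1 4 2 3 5 / 5 2 4 1 3 / 2 3 5 4 1.

2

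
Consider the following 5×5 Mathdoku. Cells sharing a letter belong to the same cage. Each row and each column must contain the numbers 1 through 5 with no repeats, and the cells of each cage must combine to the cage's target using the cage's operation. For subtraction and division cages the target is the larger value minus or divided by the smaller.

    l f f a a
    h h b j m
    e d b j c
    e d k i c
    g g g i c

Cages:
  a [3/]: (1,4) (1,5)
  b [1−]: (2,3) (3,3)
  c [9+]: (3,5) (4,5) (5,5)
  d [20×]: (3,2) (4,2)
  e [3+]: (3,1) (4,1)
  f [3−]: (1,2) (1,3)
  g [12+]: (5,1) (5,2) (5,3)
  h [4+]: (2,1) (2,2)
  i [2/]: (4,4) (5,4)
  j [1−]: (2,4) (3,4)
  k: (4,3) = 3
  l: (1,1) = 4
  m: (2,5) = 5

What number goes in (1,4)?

Cage l is given, so (1,1) = 4.
M is a freebie, so (2,5) = 5.
Cage k is given; hence (4,3) = 3.
The only place for 5 in row 4 is (4,2).
Column 2 now contains 5, leaving (1,2) = 2.
Cage f's pair has difference 3, leaving (1,3) = 5.
Column 2 now contains 5; hence (3,2) = 4.
Column 2 already has 4, which forces (5,2) = 3.
Column 3 now contains 5, which forces (5,3) = 4.
Row 5 already has 4, so (5,5) = 2.
Cage h needs two cells with sum 4, leaving (2,1) = 3.
3 is placed in column 2, which forces (2,2) = 1.
1 is placed in row 2, leaving (2,3) = 2.
Row 2 now contains 2, leaving (2,4) = 4.
Column 3 already has 2; hence (3,3) = 1.
Column 5 now contains 2, leaving (3,5) = 3.
Cage i needs two cells with quotient 2, leaving (4,4) = 2.
Column 5 now contains 2; hence (4,5) = 4.
3 is placed in row 5, leaving (5,1) = 5.
2 is placed in row 5, which forces (5,4) = 1.
1 is placed in column 4, leaving (1,4) = 3.
3 is placed in column 5, so (1,5) = 1.
1 is placed in row 3, leaving (3,1) = 2.
Column 4 already has 2, leaving (3,4) = 5.
Row 4 already has 2, which forces (4,1) = 1.
The full grid is 4 2 5 3 1 / 3 1 2 4 5 / 2 4 1 5 3 / 1 5 3 2 4 / 5 3 4 1 2.

3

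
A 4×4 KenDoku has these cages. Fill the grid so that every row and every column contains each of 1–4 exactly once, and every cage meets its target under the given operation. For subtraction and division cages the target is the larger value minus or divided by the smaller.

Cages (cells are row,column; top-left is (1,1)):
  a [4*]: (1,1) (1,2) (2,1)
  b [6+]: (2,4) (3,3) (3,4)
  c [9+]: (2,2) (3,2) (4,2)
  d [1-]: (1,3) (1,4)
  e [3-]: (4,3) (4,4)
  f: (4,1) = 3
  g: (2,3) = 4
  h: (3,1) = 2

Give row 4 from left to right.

3 2 1 4

Cage g is a single given cell, which forces (2,3) = 4.
Cage h is a single given cell, so (3,1) = 2.
Cage f is given, leaving (4,1) = 3.
Column 3 now contains 4; hence (4,3) = 1.
Row 4 now contains 1, leaving (4,4) = 4.
The 3 cells of cage a must have product 4, so (1,1) = 4.
Cage a has product 4; hence (1,2) = 1.
Column 1 already has 2, which forces (2,1) = 1.
The 3 cells of cage c must have sum 9, leaving (2,2) = 3.
Cage b has sum 6, which forces (2,4) = 2.
The 3 cells of cage c must have sum 9, leaving (3,2) = 4.
1 is placed in column 3, which forces (3,3) = 3.
The 3 cells of cage b must have sum 6, which forces (3,4) = 1.
4 is placed in row 4, so (4,2) = 2.
Column 3 now contains 3, which forces (1,3) = 2.
Column 4 already has 2, leaving (1,4) = 3.
Filled in: 4 1 2 3 / 1 3 4 2 / 2 4 3 1 / 3 2 1 4.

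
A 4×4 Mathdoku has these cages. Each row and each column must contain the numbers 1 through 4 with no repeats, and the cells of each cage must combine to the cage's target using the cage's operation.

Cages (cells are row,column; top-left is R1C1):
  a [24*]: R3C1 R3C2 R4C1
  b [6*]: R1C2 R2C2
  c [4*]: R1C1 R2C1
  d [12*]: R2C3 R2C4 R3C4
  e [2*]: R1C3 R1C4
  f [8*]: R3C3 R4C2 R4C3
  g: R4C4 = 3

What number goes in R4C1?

2

Cage g is given, which forces R4C4 = 3.
The 3 cells of cage d must have product 12; hence R2C3 = 3.
Cage b needs two cells with product 6, so R1C2 = 3.
3 is placed in row 2, leaving R2C2 = 2.
Column 2 already has 2, which forces R3C2 = 4.
Row 3 already has 4, leaving R3C4 = 1.
Column 2 now contains 4, leaving R4C2 = 1.
Cage e's pair has product 2, so R1C3 = 1.
1 is placed in column 4, which forces R1C4 = 2.
1 is placed in column 4, so R2C4 = 4.
The 3 cells of cage a must have product 24, so R3C1 = 3.
Row 3 now contains 1, so R3C3 = 2.
The 3 cells of cage a must have product 24, which forces R4C1 = 2.
The 3 cells of cage f must have product 8; hence R4C3 = 4.
Row 1 now contains 1; hence R1C1 = 4.
4 is placed in row 2, so R2C1 = 1.
Completed grid: 4 3 1 2 / 1 2 3 4 / 3 4 2 1 / 2 1 4 3.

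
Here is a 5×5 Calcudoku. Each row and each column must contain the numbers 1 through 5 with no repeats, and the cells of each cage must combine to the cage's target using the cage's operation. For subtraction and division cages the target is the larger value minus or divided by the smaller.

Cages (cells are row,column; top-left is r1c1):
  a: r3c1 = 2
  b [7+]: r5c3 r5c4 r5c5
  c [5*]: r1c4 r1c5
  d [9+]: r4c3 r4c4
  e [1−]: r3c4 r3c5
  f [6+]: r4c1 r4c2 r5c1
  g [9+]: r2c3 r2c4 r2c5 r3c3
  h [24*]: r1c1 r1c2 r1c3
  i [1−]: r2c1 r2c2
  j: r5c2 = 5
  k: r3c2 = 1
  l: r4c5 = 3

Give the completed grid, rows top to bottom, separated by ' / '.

4 3 2 1 5 / 5 4 1 3 2 / 2 1 3 5 4 / 1 2 5 4 3 / 3 5 4 2 1

Cage a is given; hence r3c1 = 2.
Cage k is a single given cell; hence r3c2 = 1.
Row 3 now contains 1, which forces r3c3 = 3.
Cage l is a single given cell, so r4c5 = 3.
Cage j is a single given cell; hence r5c2 = 5.
The 4 cells of cage g must have sum 9, which forces r2c4 = 3.
The 3 cells of cage f must have sum 6; hence r4c1 = 1.
Row 4 already has 3, which forces r4c2 = 2.
Cage f has sum 6, which forces r5c1 = 3.
3 is placed in column 1, so r1c1 = 4.
Cage h needs product 24, which forces r1c2 = 3.
Cage h needs product 24; hence r1c3 = 2.
Cage i's pair has difference 1, so r2c1 = 5.
Column 2 now contains 2, so r2c2 = 4.
2 is placed in column 3, which forces r2c3 = 1.
Row 2 already has 1; hence r2c5 = 2.
1 is placed in column 3, which forces r5c3 = 4.
4 is placed in row 5, which forces r5c5 = 1.
Cage c needs two cells with product 5, leaving r1c4 = 1.
1 is placed in column 5, leaving r1c5 = 5.
Column 5 already has 5, so r3c5 = 4.
Column 3 now contains 4; hence r4c3 = 5.
The two cells of cage d must have sum 9; hence r4c4 = 4.
1 is placed in row 5, so r5c4 = 2.
Row 3 now contains 4; hence r3c4 = 5.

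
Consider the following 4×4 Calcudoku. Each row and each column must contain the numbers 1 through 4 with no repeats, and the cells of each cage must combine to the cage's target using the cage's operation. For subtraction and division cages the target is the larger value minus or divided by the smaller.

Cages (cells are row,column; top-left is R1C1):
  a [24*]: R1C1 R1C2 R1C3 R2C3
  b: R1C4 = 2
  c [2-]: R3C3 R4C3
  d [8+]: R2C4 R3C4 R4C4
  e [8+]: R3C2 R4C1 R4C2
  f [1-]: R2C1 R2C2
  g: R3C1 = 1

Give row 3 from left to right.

Cage b is a single given cell, which forces R1C4 = 2.
Cage g is given, so R3C1 = 1.
Cage a needs product 24, so R2C3 = 2.
Cage c needs two cells with difference 2, which forces R3C3 = 3.
Row 3 already has 3; hence R3C4 = 4.
Cage c needs two cells with difference 2, so R4C3 = 1.
Row 4 now contains 1, so R4C4 = 3.
Cage a has product 24, so R1C1 = 3.
Cage a has product 24, so R1C2 = 1.
Column 3 already has 1, leaving R1C3 = 4.
3 is placed in column 1, which forces R2C1 = 4.
Row 2 now contains 4, leaving R2C2 = 3.
3 is placed in column 4, so R2C4 = 1.
Row 3 already has 4, so R3C2 = 2.
Cage e has sum 8, which forces R4C1 = 2.
Cage e needs sum 8, which forces R4C2 = 4.
The full grid is 3 1 4 2 / 4 3 2 1 / 1 2 3 4 / 2 4 1 3.

1 2 3 4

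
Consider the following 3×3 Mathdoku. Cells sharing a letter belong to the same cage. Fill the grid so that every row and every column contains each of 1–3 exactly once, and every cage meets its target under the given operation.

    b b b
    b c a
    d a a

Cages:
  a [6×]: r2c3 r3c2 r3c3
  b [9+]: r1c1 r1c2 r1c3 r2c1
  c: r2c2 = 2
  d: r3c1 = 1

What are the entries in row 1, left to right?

2 1 3

The 4 cells of cage b must have sum 9, leaving r2c1 = 3.
Cage c is given, so r2c2 = 2.
Row 2 now contains 2, leaving r2c3 = 1.
Cage d is a single given cell; hence r3c1 = 1.
Row 3 already has 1, leaving r3c2 = 3.
Row 3 now contains 3; hence r3c3 = 2.
Column 1 now contains 1, which forces r1c1 = 2.
Column 2 now contains 3; hence r1c2 = 1.
Column 3 now contains 2; hence r1c3 = 3.
Filled in: 2 1 3 / 3 2 1 / 1 3 2.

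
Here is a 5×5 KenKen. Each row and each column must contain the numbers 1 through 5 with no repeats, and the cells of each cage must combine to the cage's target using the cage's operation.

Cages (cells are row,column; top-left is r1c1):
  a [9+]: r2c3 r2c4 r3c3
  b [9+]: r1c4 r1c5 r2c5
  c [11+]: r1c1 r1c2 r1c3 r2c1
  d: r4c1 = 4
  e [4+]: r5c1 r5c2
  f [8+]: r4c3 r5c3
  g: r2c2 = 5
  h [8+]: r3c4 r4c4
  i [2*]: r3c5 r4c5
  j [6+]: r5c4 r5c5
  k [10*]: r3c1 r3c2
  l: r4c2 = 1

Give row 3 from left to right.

5 2 4 3 1

Cage g is a single given cell; hence r2c2 = 5.
5 is placed in column 2, so r3c2 = 2.
Row 3 now contains 2, which forces r3c5 = 1.
Cage d is a single given cell; hence r4c1 = 4.
Cage l is given, which forces r4c2 = 1.
1 is placed in column 5, leaving r4c5 = 2.
Column 2 already has 1, so r5c2 = 3.
Row 5 already has 3, so r5c3 = 5.
Row 5 now contains 5, leaving r5c5 = 4.
Column 2 now contains 3; hence r1c2 = 4.
Cage b needs sum 9, leaving r1c4 = 1.
Cage b needs sum 9, so r1c5 = 5.
Column 5 now contains 4, which forces r2c5 = 3.
Row 3 now contains 2, which forces r3c1 = 5.
Row 3 now contains 5; hence r3c4 = 3.
5 is placed in column 3, which forces r4c3 = 3.
Column 4 now contains 3, leaving r4c4 = 5.
Row 5 already has 3, so r5c1 = 1.
The two cells of cage j must have sum 6; hence r5c4 = 2.
Row 1 now contains 5, which forces r1c1 = 3.
Column 3 now contains 3, which forces r1c3 = 2.
Column 1 already has 1, which forces r2c1 = 2.
Cage a has sum 9, leaving r2c3 = 1.
Column 4 now contains 2; hence r2c4 = 4.
3 is placed in row 3; hence r3c3 = 4.
Filled in: 3 4 2 1 5 / 2 5 1 4 3 / 5 2 4 3 1 / 4 1 3 5 2 / 1 3 5 2 4.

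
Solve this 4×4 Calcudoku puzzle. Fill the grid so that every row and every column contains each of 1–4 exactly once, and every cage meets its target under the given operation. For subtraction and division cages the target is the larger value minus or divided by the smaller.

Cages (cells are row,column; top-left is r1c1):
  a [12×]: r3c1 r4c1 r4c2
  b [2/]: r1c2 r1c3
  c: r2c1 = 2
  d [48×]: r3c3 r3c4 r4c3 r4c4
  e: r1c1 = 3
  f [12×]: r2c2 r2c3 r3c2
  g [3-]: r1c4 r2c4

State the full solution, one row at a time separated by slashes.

Cage e is given; hence r1c1 = 3.
Cage c is given; hence r2c1 = 2.
Cage a has product 12; hence r4c2 = 3.
Cage f has product 12, leaving r2c3 = 3.
Cage d has product 48; hence r3c4 = 3.
In row 3, 2 can only go at r3c3, so r3c3 = 2.
Cage b needs two cells with quotient 2, so r1c2 = 2.
Cage d needs product 48; hence r4c3 = 4.
The 4 cells of cage d must have product 48, leaving r4c4 = 2.
Column 3 now contains 4; hence r1c3 = 1.
1 is placed in row 1, which forces r1c4 = 4.
Column 4 already has 4, which forces r2c4 = 1.
The 3 cells of cage a must have product 12, so r3c1 = 4.
4 is placed in row 3, which forces r3c2 = 1.
Row 4 now contains 4, so r4c1 = 1.
1 is placed in row 2, which forces r2c2 = 4.

3 2 1 4 / 2 4 3 1 / 4 1 2 3 / 1 3 4 2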